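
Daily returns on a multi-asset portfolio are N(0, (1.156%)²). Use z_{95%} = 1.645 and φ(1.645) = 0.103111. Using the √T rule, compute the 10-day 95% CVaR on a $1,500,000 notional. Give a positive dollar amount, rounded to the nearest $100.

$113,100

σ_{10d} = 1.156% × √10 = 3.656%.
ES multiplier = φ(z)/(1−α) = 0.103111/0.05 = 2.062.
ES = 3.656% × 2.062 = 7.539%; on $1,500,000: $113,085.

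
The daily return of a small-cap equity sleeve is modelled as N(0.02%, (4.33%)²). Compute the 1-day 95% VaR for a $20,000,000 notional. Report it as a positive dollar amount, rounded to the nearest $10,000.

$1,420,000

At 95% one-sided, z = 1.645.
VaR = −μ + z·σ = −(0.02%) + 1.645 × 4.33% = 7.103%.
On $20,000,000: 0.07103 × $20,000,000 = $1,420,600.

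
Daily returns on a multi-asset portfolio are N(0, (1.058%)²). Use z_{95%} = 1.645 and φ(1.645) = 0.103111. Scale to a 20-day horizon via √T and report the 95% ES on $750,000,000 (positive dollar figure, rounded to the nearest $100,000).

σ_{20d} = 1.058% × √20 = 4.732%.
ES multiplier = φ(z)/(1−α) = 0.103111/0.05 = 2.062.
ES = 4.732% × 2.062 = 9.757%; on $750,000,000: $73,177,500.

$73,200,000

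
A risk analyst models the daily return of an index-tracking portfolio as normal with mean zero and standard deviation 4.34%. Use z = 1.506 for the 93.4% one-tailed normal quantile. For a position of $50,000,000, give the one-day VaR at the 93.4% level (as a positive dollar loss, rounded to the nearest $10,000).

VaR = z·σ = 1.506 × 4.34% = 6.536%.
On $50,000,000: 0.06536 × $50,000,000 = $3,268,000.

$3,270,000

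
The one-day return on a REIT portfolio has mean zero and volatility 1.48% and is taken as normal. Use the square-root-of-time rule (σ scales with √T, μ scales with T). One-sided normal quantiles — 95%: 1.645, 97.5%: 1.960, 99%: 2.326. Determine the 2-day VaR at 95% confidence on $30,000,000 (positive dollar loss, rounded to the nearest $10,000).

σ_{2d} = 1.48% × √2 = 2.093%.
VaR = 1.645 × 2.093% = 3.443%.
On $30,000,000: 0.03443 × $30,000,000 = $1,032,900.

$1,030,000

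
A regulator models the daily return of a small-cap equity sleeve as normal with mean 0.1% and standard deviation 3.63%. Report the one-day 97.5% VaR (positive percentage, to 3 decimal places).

At 97.5% one-sided, z = 1.960.
VaR = −μ + z·σ = −(0.1%) + 1.960 × 3.63% = 7.015%.

7.015%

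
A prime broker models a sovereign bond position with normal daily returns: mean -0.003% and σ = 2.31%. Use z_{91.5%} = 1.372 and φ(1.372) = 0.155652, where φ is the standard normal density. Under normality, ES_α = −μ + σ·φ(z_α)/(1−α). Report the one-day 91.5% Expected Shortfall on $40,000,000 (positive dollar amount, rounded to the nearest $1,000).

$1,693,000

Tail multiplier: φ(z)/(1−α) = 0.155652 / 0.085 = 1.831.
ES = −(-0.003%) + 2.31% × 1.831 = 4.233%.
On $40,000,000: 0.04233 × $40,000,000 = $1,693,200.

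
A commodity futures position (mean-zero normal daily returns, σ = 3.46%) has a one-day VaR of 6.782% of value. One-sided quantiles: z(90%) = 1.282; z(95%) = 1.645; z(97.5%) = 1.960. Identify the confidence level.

97.5%

Implied z = VaR/σ = 6.782 / 3.46 = 1.960.
This matches z(97.5%) = 1.960.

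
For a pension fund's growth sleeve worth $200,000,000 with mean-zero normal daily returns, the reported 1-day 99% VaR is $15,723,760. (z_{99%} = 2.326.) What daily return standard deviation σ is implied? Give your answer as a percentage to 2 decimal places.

3.38%

VaR as a fraction: $15,723,760 / $200,000,000 = 7.862%.
σ = VaR / z = 7.862% / 2.326 = 3.380%.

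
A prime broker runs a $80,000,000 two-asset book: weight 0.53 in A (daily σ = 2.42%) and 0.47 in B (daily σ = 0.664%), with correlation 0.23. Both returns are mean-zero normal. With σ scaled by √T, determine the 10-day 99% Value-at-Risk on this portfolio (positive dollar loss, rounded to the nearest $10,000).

$8,170,000

σ_p = √(0.53²·2.42² + 0.47²·0.664² + 2·0.23·0.53·0.47·2.42·0.664) = 1.388%.
σ_{10d} = 1.388% × √10 = 4.389%.
z(99%) = 2.326.
VaR = 2.326 × 4.389% = 10.209%; on $80,000,000 that is $8,167,200.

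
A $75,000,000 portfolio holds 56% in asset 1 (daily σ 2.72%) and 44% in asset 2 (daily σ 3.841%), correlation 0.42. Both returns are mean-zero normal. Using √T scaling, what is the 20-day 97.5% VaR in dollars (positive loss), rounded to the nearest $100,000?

σ_p = √(0.56²·2.72² + 0.44²·3.841² + 2·0.42·0.56·0.44·2.72·3.841) = 2.709%.
σ_{20d} = 2.709% × √20 = 12.115%.
z(97.5%) = 1.960.
VaR = 1.960 × 12.115% = 23.745%; on $75,000,000 that is $17,808,750.

$17,800,000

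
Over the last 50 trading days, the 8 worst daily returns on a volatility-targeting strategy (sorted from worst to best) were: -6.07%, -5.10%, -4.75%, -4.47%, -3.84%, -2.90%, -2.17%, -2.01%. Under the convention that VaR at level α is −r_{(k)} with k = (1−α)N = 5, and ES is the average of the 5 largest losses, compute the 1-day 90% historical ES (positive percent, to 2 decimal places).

4.85%

The 5 worst returns sum to -24.23%.
ES = −(-24.23%) / 5 = 4.846% ≈ 4.85%.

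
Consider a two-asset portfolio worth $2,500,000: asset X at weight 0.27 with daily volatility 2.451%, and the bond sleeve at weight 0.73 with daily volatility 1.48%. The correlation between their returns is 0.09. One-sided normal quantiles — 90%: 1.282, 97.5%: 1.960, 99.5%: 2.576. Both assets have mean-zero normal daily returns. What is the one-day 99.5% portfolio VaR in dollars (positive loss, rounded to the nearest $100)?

$84,800

σ_p² = 0.27²·2.451² + 0.73²·1.48² + 2·0.09·0.27·0.73·2.451·1.48 = 1.7339 (%²).
σ_p = √1.7339 = 1.317%.
VaR = 2.576 × 1.317% = 3.393%; on $2,500,000 that is $84,825.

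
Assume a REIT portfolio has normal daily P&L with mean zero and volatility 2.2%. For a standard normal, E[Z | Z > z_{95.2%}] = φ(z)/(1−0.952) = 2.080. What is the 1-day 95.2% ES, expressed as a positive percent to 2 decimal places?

ES = 2.2% × 2.080 = 4.576%.

4.58%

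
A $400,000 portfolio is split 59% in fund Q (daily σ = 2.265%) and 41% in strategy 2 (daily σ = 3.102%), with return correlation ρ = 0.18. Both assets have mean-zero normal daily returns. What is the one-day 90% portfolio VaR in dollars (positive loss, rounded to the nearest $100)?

$10,300

σ_p² = 0.59²·2.265² + 0.41²·3.102² + 2·0.18·0.59·0.41·2.265·3.102 = 4.0152 (%²).
σ_p = √4.0152 = 2.004%.
At 90%, z = 1.282.
VaR = 1.282 × 2.004% = 2.569%; on $400,000 that is $10,276.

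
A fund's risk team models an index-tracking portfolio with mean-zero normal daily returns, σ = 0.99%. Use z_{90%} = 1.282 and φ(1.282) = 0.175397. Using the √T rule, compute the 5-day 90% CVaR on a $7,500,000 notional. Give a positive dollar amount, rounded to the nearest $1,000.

σ_{5d} = 0.99% × √5 = 2.214%.
ES multiplier = φ(z)/(1−α) = 0.175397/0.1 = 1.754.
ES = 2.214% × 1.754 = 3.883%; on $7,500,000: $291,225.

$291,000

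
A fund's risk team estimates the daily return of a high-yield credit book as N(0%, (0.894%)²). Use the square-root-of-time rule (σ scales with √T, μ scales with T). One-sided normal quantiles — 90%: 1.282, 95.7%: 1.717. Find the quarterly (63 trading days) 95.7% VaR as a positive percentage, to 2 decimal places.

σ_{63d} = 0.894% × √63 = 7.096%.
VaR = 1.717 × 7.096% = 12.184%.

12.18%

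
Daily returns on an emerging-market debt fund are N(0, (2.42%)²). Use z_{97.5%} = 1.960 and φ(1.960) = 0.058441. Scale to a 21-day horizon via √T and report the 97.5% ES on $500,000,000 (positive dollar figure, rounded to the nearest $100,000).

$129,600,000

σ_{21d} = 2.42% × √21 = 11.090%.
ES multiplier = φ(z)/(1−α) = 0.058441/0.025 = 2.338.
ES = 11.090% × 2.338 = 25.928%; on $500,000,000: $129,640,000.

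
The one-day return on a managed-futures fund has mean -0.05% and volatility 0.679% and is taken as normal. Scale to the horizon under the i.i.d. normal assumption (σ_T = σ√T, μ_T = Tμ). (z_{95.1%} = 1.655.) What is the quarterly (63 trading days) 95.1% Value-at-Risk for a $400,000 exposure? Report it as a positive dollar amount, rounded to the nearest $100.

$48,300

σ_{63d} = 0.679% × √63 = 5.389%; μ_{63d} = 63 × -0.05% = -3.150%.
VaR = −(-3.150%) + 1.655 × 5.389% = 12.069%.
On $400,000: 0.12069 × $400,000 = $48,276.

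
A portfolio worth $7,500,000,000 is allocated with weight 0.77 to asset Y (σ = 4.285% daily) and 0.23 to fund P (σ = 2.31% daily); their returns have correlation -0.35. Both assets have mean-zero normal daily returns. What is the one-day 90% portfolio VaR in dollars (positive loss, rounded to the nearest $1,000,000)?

σ_p² = 0.77²·4.285² + 0.23²·2.31² + 2·-0.35·0.77·0.23·4.285·2.31 = 9.9416 (%²).
σ_p = √9.9416 = 3.153%.
At 90%, z = 1.282.
VaR = 1.282 × 3.153% = 4.042%; on $7,500,000,000 that is $303,150,000.

$303,000,000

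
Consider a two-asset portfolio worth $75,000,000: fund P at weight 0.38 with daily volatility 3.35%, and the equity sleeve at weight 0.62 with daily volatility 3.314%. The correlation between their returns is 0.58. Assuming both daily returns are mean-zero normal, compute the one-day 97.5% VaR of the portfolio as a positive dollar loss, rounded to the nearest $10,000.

$4,380,000

σ_p² = 0.38²·3.35² + 0.62²·3.314² + 2·0.58·0.38·0.62·3.35·3.314 = 8.8763 (%²).
σ_p = √8.8763 = 2.979%.
At 97.5%, z = 1.960.
VaR = 1.960 × 2.979% = 5.839%; on $75,000,000 that is $4,379,250.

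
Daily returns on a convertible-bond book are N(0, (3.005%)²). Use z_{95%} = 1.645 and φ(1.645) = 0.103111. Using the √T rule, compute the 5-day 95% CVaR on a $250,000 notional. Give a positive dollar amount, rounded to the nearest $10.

$34,640

σ_{5d} = 3.005% × √5 = 6.719%.
ES multiplier = φ(z)/(1−α) = 0.103111/0.05 = 2.062.
ES = 6.719% × 2.062 = 13.855%; on $250,000: $34,638.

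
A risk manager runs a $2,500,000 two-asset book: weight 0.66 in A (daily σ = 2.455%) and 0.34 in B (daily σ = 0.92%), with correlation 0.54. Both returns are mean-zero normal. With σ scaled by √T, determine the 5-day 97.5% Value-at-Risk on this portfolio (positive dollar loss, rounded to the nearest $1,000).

σ_p = √(0.66²·2.455² + 0.34²·0.92² + 2·0.54·0.66·0.34·2.455·0.92) = 1.808%.
σ_{5d} = 1.808% × √5 = 4.043%.
z(97.5%) = 1.960.
VaR = 1.960 × 4.043% = 7.924%; on $2,500,000 that is $198,100.

$198,000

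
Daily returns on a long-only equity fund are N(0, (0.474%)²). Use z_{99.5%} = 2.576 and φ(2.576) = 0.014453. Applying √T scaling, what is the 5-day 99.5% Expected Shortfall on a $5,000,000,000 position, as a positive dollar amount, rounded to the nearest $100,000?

$153,200,000

σ_{5d} = 0.474% × √5 = 1.060%.
ES multiplier = φ(z)/(1−α) = 0.014453/0.005 = 2.891.
ES = 1.060% × 2.891 = 3.064%; on $5,000,000,000: $153,200,000.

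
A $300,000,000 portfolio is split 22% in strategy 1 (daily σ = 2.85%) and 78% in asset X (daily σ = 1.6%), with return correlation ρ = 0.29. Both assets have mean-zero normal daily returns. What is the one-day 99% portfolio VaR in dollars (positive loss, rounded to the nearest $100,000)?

$10,800,000

σ_p² = 0.22²·2.85² + 0.78²·1.6² + 2·0.29·0.22·0.78·2.85·1.6 = 2.4045 (%²).
σ_p = √2.4045 = 1.551%.
At 99%, z = 2.326.
VaR = 2.326 × 1.551% = 3.608%; on $300,000,000 that is $10,824,000.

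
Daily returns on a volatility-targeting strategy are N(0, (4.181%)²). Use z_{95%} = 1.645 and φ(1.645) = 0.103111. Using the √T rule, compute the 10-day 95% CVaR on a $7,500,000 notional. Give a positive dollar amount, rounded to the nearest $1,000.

σ_{10d} = 4.181% × √10 = 13.221%.
ES multiplier = φ(z)/(1−α) = 0.103111/0.05 = 2.062.
ES = 13.221% × 2.062 = 27.262%; on $7,500,000: $2,044,650.

$2,045,000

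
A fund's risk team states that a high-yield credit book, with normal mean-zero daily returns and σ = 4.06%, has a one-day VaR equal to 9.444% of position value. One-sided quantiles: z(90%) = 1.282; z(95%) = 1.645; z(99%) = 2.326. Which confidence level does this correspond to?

99%

Implied z = VaR/σ = 9.444 / 4.06 = 2.326.
This matches z(99%) = 2.326.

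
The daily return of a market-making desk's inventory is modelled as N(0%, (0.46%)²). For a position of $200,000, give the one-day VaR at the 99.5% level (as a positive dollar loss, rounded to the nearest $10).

At 99.5% one-sided, z = 2.576.
VaR = z·σ = 2.576 × 0.46% = 1.185%.
On $200,000: 0.01185 × $200,000 = $2,370.

$2,370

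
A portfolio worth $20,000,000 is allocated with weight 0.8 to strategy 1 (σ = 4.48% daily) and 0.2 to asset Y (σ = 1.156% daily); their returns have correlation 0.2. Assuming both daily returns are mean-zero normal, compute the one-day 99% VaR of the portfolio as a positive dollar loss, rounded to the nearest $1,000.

$1,692,000

σ_p² = 0.8²·4.48² + 0.2²·1.156² + 2·0.2·0.8·0.2·4.48·1.156 = 13.2300 (%²).
σ_p = √13.2300 = 3.637%.
At 99%, z = 2.326.
VaR = 2.326 × 3.637% = 8.460%; on $20,000,000 that is $1,692,000.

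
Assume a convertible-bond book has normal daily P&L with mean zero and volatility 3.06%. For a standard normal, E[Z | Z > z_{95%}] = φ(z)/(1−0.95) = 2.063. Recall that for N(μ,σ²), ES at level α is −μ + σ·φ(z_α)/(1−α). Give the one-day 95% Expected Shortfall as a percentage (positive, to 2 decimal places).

ES = 3.06% × 2.063 = 6.313%.

6.31%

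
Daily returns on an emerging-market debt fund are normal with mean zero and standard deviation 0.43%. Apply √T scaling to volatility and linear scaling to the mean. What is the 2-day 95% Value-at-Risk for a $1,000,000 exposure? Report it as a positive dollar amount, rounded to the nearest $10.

At 95%, z = 1.645.
σ_{2d} = 0.43% × √2 = 0.608%.
VaR = 1.645 × 0.608% = 1.000%.
On $1,000,000: 0.01000 × $1,000,000 = $10,000.

$10,000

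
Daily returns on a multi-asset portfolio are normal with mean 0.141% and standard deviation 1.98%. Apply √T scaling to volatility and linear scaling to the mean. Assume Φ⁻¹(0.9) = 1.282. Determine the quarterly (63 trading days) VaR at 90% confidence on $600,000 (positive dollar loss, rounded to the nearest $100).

$67,600

σ_{63d} = 1.98% × √63 = 15.716%; μ_{63d} = 63 × 0.141% = 8.883%.
VaR = −(8.883%) + 1.282 × 15.716% = 11.265%.
On $600,000: 0.11265 × $600,000 = $67,590.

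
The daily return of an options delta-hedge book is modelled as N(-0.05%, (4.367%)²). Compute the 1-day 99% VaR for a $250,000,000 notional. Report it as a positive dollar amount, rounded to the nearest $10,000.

At 99% one-sided, z = 2.326.
VaR = −μ + z·σ = −(-0.05%) + 2.326 × 4.367% = 10.208%.
On $250,000,000: 0.10208 × $250,000,000 = $25,520,000.

$25,520,000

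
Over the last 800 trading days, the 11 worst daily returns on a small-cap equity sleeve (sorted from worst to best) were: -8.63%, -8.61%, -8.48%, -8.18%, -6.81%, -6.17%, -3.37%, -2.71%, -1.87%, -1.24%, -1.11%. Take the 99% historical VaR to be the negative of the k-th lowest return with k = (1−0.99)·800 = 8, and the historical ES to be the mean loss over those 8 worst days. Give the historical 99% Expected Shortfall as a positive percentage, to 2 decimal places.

6.62%

The 8 worst returns sum to -52.96%.
ES = −(-52.96%) / 8 = 6.62%.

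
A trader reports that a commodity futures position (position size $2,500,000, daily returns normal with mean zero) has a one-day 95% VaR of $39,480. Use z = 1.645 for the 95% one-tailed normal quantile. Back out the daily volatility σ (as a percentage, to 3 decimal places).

0.960%

VaR as a fraction: $39,480 / $2,500,000 = 1.579%.
σ = VaR / z = 1.579% / 1.645 = 0.960%.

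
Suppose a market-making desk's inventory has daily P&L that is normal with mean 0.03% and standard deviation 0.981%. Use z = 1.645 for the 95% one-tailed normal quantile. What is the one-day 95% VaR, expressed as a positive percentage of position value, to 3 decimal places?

1.584%

VaR = −μ + z·σ = −(0.03%) + 1.645 × 0.981% = 1.584%.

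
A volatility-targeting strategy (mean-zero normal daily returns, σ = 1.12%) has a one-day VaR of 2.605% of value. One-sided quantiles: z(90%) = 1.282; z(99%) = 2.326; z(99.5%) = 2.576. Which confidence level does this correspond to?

Implied z = VaR/σ = 2.605 / 1.12 = 2.326.
This matches z(99%) = 2.326.

99%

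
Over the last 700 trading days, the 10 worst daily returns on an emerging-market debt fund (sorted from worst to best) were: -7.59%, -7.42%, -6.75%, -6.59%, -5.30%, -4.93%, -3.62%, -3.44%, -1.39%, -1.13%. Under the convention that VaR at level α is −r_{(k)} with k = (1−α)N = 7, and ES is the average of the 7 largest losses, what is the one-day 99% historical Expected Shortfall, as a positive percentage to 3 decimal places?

6.029%

The 7 worst returns sum to -42.20%.
ES = −(-42.20%) / 7 = 6.0285…% ≈ 6.029%.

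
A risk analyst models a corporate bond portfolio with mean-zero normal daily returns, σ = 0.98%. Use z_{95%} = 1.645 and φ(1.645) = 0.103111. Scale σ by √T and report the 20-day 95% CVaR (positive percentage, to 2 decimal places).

σ_{20d} = 0.98% × √20 = 4.383%.
ES multiplier = φ(z)/(1−α) = 0.103111/0.05 = 2.062.
ES = 4.383% × 2.062 = 9.038%.

9.04%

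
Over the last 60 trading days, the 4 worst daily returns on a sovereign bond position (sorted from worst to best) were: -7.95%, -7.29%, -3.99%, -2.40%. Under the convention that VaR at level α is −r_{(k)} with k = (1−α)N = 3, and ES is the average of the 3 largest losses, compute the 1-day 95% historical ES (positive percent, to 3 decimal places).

6.410%

The 3 worst returns sum to -19.23%.
ES = −(-19.23%) / 3 = 6.41% ≈ 6.410%.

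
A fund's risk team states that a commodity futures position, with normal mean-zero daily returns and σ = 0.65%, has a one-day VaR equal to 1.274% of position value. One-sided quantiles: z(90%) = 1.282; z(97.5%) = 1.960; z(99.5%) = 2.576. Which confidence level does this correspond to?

97.5%

Implied z = VaR/σ = 1.274 / 0.65 = 1.960.
This matches z(97.5%) = 1.960.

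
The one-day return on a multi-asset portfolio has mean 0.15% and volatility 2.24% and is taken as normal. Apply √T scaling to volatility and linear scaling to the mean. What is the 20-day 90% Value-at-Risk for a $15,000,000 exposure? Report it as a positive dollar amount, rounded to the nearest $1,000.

At 90%, z = 1.282.
σ_{20d} = 2.24% × √20 = 10.018%; μ_{20d} = 20 × 0.15% = 3.000%.
VaR = −(3.000%) + 1.282 × 10.018% = 9.843%.
On $15,000,000: 0.09843 × $15,000,000 = $1,476,450.

$1,476,000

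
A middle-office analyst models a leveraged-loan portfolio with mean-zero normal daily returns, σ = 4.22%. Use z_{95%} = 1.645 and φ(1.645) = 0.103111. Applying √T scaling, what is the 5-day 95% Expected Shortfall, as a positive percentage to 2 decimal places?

σ_{5d} = 4.22% × √5 = 9.436%.
ES multiplier = φ(z)/(1−α) = 0.103111/0.05 = 2.062.
ES = 9.436% × 2.062 = 19.457%.

19.46%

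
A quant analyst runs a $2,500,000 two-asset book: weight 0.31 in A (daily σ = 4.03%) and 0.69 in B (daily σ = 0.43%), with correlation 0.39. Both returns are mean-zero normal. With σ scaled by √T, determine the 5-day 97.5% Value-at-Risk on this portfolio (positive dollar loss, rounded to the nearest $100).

σ_p = √(0.31²·4.03² + 0.69²·0.43² + 2·0.39·0.31·0.69·4.03·0.43) = 1.392%.
σ_{5d} = 1.392% × √5 = 3.113%.
z(97.5%) = 1.960.
VaR = 1.960 × 3.113% = 6.101%; on $2,500,000 that is $152,525.

$152,500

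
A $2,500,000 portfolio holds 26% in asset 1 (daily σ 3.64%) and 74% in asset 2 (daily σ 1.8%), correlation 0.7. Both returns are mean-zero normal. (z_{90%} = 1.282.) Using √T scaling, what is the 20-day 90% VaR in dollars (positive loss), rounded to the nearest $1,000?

$302,000

σ_p = √(0.26²·3.64² + 0.74²·1.8² + 2·0.7·0.26·0.74·3.64·1.8) = 2.106%.
σ_{20d} = 2.106% × √20 = 9.418%.
VaR = 1.282 × 9.418% = 12.074%; on $2,500,000 that is $301,850.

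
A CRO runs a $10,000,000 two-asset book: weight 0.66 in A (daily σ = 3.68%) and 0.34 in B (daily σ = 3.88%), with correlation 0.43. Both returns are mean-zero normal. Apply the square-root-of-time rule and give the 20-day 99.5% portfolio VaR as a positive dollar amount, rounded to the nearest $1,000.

σ_p = √(0.66²·3.68² + 0.34²·3.88² + 2·0.43·0.66·0.34·3.68·3.88) = 3.224%.
σ_{20d} = 3.224% × √20 = 14.418%.
z(99.5%) = 2.576.
VaR = 2.576 × 14.418% = 37.141%; on $10,000,000 that is $3,714,100.

$3,714,000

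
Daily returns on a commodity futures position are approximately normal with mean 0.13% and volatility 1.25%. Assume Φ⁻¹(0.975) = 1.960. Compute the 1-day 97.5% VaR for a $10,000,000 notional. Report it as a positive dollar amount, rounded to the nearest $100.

$232,000

VaR = −μ + z·σ = −(0.13%) + 1.960 × 1.25% = 2.320%.
On $10,000,000: 0.02320 × $10,000,000 = $232,000.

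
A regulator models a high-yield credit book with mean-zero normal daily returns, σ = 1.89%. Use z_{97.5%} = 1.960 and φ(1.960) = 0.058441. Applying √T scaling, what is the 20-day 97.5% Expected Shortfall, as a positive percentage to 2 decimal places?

19.76%

σ_{20d} = 1.89% × √20 = 8.452%.
ES multiplier = φ(z)/(1−α) = 0.058441/0.025 = 2.338.
ES = 8.452% × 2.338 = 19.761%.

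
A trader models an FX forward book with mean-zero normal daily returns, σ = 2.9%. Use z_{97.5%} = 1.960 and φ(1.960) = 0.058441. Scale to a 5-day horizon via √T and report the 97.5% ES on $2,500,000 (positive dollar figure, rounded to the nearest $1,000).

$379,000

σ_{5d} = 2.9% × √5 = 6.485%.
ES multiplier = φ(z)/(1−α) = 0.058441/0.025 = 2.338.
ES = 6.485% × 2.338 = 15.162%; on $2,500,000: $379,050.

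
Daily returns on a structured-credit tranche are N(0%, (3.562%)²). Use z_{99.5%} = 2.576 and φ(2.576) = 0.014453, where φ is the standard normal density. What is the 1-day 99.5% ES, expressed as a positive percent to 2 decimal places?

10.30%

Tail multiplier: φ(z)/(1−α) = 0.014453 / 0.005 = 2.891.
ES = 3.562% × 2.891 = 10.298%.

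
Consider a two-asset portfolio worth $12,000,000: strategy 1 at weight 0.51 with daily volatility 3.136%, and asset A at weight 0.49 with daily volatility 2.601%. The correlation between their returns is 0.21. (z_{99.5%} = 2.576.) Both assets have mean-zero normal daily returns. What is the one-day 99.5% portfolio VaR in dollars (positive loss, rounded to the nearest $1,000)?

σ_p² = 0.51²·3.136² + 0.49²·2.601² + 2·0.21·0.51·0.49·3.136·2.601 = 5.0384 (%²).
σ_p = √5.0384 = 2.245%.
VaR = 2.576 × 2.245% = 5.783%; on $12,000,000 that is $693,960.

$694,000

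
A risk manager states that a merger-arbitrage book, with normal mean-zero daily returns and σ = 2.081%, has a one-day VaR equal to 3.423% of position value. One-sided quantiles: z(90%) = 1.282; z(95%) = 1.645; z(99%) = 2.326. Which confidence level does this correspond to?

95%

Implied z = VaR/σ = 3.423 / 2.081 = 1.645.
This matches z(95%) = 1.645.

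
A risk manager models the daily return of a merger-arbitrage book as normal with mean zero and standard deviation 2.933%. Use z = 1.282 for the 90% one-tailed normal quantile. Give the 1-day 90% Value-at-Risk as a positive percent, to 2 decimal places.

VaR = z·σ = 1.282 × 2.933% = 3.760%.

3.76%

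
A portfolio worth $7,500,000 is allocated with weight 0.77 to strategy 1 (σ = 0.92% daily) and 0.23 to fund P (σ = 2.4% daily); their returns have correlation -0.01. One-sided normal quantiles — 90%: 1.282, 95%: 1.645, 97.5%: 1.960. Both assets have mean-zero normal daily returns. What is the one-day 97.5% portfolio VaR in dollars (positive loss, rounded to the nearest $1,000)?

σ_p² = 0.77²·0.92² + 0.23²·2.4² + 2·-0.01·0.77·0.23·0.92·2.4 = 0.7987 (%²).
σ_p = √0.7987 = 0.894%.
VaR = 1.960 × 0.894% = 1.752%; on $7,500,000 that is $131,400.

$131,000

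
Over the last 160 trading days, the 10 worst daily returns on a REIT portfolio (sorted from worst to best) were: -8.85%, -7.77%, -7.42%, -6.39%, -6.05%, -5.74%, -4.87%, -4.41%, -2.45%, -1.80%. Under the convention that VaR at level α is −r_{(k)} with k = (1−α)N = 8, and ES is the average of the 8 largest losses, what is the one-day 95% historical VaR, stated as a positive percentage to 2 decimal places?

k = 8; the 8th lowest return is -4.41%, so VaR = 4.41%.

4.41%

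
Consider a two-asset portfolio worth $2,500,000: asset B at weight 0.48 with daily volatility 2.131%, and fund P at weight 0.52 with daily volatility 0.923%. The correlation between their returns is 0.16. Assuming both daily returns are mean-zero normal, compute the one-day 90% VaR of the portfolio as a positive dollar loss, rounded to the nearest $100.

σ_p² = 0.48²·2.131² + 0.52²·0.923² + 2·0.16·0.48·0.52·2.131·0.923 = 1.4337 (%²).
σ_p = √1.4337 = 1.197%.
At 90%, z = 1.282.
VaR = 1.282 × 1.197% = 1.535%; on $2,500,000 that is $38,375.

$38,400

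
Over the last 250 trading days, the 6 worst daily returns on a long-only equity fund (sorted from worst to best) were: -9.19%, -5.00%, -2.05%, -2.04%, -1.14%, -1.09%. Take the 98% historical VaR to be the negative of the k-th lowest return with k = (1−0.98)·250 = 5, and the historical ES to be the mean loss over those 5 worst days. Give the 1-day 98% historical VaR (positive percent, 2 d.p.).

k = 5; the 5th lowest return is -1.14%, so VaR = 1.14%.

1.14%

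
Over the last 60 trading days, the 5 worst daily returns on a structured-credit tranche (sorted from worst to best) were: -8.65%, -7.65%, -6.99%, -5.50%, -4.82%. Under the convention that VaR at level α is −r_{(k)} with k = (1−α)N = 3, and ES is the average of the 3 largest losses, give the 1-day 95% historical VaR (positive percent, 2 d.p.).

6.99%

k = 3; the 3rd lowest return is -6.99%, so VaR = 6.99%.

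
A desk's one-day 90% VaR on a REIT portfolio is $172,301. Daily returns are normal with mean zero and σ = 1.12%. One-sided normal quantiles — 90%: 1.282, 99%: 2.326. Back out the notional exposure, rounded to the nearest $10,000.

VaR as a fraction of value: z·σ = 1.282 × 1.12% = 1.43584%.
Position = $172,301 / 0.0143584 = $12,000,014.

$12,000,000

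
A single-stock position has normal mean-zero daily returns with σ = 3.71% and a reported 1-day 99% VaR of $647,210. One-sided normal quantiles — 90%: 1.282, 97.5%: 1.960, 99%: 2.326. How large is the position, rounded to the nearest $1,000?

VaR as a fraction of value: z·σ = 2.326 × 3.71% = 8.62946%.
Position = $647,210 / 0.0862946 = $7,500,006.

$7,500,000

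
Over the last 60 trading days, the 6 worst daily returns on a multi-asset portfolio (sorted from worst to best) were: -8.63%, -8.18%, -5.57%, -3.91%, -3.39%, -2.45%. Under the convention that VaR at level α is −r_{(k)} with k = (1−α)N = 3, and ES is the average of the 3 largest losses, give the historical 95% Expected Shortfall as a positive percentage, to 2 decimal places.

7.46%

The 3 worst returns sum to -22.38%.
ES = −(-22.38%) / 3 = 7.46%.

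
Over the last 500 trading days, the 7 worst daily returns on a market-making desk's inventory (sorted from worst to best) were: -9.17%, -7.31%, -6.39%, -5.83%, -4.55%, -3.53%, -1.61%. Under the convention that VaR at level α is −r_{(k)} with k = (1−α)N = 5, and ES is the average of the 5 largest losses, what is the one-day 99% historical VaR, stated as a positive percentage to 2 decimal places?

k = 5; the 5th lowest return is -4.55%, so VaR = 4.55%.

4.55%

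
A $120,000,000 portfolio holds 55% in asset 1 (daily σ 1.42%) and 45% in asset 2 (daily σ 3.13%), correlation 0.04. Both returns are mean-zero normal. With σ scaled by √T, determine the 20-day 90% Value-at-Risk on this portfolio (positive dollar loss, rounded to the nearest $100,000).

σ_p = √(0.55²·1.42² + 0.45²·3.13² + 2·0.04·0.55·0.45·1.42·3.13) = 1.638%.
σ_{20d} = 1.638% × √20 = 7.325%.
z(90%) = 1.282.
VaR = 1.282 × 7.325% = 9.391%; on $120,000,000 that is $11,269,200.

$11,300,000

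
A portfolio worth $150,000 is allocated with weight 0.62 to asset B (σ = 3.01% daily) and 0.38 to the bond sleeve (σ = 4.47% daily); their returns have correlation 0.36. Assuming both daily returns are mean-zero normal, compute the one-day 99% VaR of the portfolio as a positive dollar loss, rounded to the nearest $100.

$10,300

σ_p² = 0.62²·3.01² + 0.38²·4.47² + 2·0.36·0.62·0.38·3.01·4.47 = 8.6503 (%²).
σ_p = √8.6503 = 2.941%.
At 99%, z = 2.326.
VaR = 2.326 × 2.941% = 6.841%; on $150,000 that is $10,262.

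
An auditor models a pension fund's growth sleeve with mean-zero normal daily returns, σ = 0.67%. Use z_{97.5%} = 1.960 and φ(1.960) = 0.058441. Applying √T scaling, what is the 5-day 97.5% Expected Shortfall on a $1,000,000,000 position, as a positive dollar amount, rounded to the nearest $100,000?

σ_{5d} = 0.67% × √5 = 1.498%.
ES multiplier = φ(z)/(1−α) = 0.058441/0.025 = 2.338.
ES = 1.498% × 2.338 = 3.502%; on $1,000,000,000: $35,020,000.

$35,000,000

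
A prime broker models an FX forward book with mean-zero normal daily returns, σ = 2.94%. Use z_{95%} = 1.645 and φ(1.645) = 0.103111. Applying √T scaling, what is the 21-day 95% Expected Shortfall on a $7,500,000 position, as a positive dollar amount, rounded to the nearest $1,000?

$2,084,000

σ_{21d} = 2.94% × √21 = 13.473%.
ES multiplier = φ(z)/(1−α) = 0.103111/0.05 = 2.062.
ES = 13.473% × 2.062 = 27.781%; on $7,500,000: $2,083,575.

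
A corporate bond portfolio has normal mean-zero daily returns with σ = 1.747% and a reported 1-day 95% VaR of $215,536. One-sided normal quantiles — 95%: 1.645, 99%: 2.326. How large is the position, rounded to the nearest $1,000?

$7,500,000

VaR as a fraction of value: z·σ = 1.645 × 1.747% = 2.87382%.
Position = $215,536 / 0.0287382 = $7,499,996.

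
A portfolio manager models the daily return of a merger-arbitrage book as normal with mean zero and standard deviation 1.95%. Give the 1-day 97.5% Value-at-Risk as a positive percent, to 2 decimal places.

3.82%

At 97.5% one-sided, z = 1.960.
VaR = z·σ = 1.960 × 1.95% = 3.822%.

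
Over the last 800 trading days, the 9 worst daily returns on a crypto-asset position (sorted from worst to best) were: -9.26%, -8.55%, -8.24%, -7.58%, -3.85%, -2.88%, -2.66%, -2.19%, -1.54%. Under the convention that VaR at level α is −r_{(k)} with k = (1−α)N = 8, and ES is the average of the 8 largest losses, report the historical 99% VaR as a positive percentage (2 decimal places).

k = 8; the 8th lowest return is -2.19%, so VaR = 2.19%.

2.19%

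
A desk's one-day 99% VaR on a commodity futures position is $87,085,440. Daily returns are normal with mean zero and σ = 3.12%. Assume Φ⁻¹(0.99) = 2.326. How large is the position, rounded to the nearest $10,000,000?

VaR as a fraction of value: z·σ = 2.326 × 3.12% = 7.25712%.
Position = $87,085,440 / 0.0725712 = $1,200,000,000.

$1,200,000,000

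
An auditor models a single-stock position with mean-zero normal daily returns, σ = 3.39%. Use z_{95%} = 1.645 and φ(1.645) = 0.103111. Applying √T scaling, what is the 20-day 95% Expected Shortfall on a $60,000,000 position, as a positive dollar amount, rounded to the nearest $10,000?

$18,760,000

σ_{20d} = 3.39% × √20 = 15.161%.
ES multiplier = φ(z)/(1−α) = 0.103111/0.05 = 2.062.
ES = 15.161% × 2.062 = 31.262%; on $60,000,000: $18,757,200.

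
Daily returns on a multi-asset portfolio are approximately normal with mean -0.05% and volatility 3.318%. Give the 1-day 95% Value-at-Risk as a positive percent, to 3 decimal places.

At 95% one-sided, z = 1.645.
VaR = −μ + z·σ = −(-0.05%) + 1.645 × 3.318% = 5.508%.

5.508%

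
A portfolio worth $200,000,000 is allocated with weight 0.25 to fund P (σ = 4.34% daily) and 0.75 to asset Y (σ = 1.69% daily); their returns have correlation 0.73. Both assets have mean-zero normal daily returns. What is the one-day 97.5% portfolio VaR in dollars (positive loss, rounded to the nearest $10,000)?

$8,580,000

σ_p² = 0.25²·4.34² + 0.75²·1.69² + 2·0.73·0.25·0.75·4.34·1.69 = 4.7916 (%²).
σ_p = √4.7916 = 2.189%.
At 97.5%, z = 1.960.
VaR = 1.960 × 2.189% = 4.290%; on $200,000,000 that is $8,580,000.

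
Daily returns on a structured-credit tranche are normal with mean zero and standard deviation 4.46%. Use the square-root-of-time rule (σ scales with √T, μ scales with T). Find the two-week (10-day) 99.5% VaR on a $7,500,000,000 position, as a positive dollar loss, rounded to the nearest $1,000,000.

At 99.5%, z = 2.576.
σ_{10d} = 4.46% × √10 = 14.104%.
VaR = 2.576 × 14.104% = 36.332%.
On $7,500,000,000: 0.36332 × $7,500,000,000 = $2,724,900,000.

$2,725,000,000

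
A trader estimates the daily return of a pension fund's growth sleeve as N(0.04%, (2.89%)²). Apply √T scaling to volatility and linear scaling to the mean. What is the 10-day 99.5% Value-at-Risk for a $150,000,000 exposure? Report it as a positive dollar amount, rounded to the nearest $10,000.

At 99.5%, z = 2.576.
σ_{10d} = 2.89% × √10 = 9.139%; μ_{10d} = 10 × 0.04% = 0.400%.
VaR = −(0.400%) + 2.576 × 9.139% = 23.142%.
On $150,000,000: 0.23142 × $150,000,000 = $34,713,000.

$34,710,000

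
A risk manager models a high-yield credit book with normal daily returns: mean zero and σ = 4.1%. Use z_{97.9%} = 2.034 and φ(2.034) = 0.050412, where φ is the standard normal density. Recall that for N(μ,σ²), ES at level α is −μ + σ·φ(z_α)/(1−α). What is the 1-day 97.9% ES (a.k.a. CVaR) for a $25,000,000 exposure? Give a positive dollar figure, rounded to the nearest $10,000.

$2,460,000

Tail multiplier: φ(z)/(1−α) = 0.050412 / 0.021 = 2.401.
ES = 4.1% × 2.401 = 9.844%.
On $25,000,000: 0.09844 × $25,000,000 = $2,461,000.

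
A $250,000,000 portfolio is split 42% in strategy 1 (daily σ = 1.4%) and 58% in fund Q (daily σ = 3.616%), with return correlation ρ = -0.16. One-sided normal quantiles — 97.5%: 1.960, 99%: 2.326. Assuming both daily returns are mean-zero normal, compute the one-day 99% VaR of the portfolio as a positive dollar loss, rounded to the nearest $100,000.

σ_p² = 0.42²·1.4² + 0.58²·3.616² + 2·-0.16·0.42·0.58·1.4·3.616 = 4.3497 (%²).
σ_p = √4.3497 = 2.086%.
VaR = 2.326 × 2.086% = 4.852%; on $250,000,000 that is $12,130,000.

$12,100,000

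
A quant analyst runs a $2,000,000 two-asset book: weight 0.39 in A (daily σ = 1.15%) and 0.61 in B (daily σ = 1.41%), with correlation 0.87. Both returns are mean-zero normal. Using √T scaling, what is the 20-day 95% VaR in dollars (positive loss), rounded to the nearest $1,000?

$187,000

σ_p = √(0.39²·1.15² + 0.61²·1.41² + 2·0.87·0.39·0.61·1.15·1.41) = 1.270%.
σ_{20d} = 1.270% × √20 = 5.680%.
z(95%) = 1.645.
VaR = 1.645 × 5.680% = 9.344%; on $2,000,000 that is $186,880.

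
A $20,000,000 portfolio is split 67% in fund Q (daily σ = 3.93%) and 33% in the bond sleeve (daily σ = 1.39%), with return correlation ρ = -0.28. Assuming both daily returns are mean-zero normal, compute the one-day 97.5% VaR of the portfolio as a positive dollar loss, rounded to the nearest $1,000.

σ_p² = 0.67²·3.93² + 0.33²·1.39² + 2·-0.28·0.67·0.33·3.93·1.39 = 6.4673 (%²).
σ_p = √6.4673 = 2.543%.
At 97.5%, z = 1.960.
VaR = 1.960 × 2.543% = 4.984%; on $20,000,000 that is $996,800.

$997,000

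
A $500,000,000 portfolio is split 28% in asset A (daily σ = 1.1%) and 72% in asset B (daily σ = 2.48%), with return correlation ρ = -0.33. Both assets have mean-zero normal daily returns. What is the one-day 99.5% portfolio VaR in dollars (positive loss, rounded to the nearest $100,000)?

$22,000,000

σ_p² = 0.28²·1.1² + 0.72²·2.48² + 2·-0.33·0.28·0.72·1.1·2.48 = 2.9203 (%²).
σ_p = √2.9203 = 1.709%.
At 99.5%, z = 2.576.
VaR = 2.576 × 1.709% = 4.402%; on $500,000,000 that is $22,010,000.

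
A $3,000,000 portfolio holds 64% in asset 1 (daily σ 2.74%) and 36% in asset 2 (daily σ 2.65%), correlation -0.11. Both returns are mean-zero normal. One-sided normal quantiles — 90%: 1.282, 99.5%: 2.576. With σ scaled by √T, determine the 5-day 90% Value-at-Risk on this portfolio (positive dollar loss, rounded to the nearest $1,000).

$164,000

σ_p = √(0.64²·2.74² + 0.36²·2.65² + 2·-0.11·0.64·0.36·2.74·2.65) = 1.902%.
σ_{5d} = 1.902% × √5 = 4.253%.
VaR = 1.282 × 4.253% = 5.452%; on $3,000,000 that is $163,560.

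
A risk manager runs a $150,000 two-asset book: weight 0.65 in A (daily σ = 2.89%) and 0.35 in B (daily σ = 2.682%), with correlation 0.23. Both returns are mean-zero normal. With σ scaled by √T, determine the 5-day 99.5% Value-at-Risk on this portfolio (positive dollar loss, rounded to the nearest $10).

σ_p = √(0.65²·2.89² + 0.35²·2.682² + 2·0.23·0.65·0.35·2.89·2.682) = 2.285%.
σ_{5d} = 2.285% × √5 = 5.109%.
z(99.5%) = 2.576.
VaR = 2.576 × 5.109% = 13.161%; on $150,000 that is $19,742.

$19,740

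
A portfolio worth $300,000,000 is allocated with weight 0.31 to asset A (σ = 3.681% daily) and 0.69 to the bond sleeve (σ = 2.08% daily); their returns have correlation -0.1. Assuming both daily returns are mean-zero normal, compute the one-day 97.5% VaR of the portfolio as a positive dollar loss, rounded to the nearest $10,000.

σ_p² = 0.31²·3.681² + 0.69²·2.08² + 2·-0.1·0.31·0.69·3.681·2.08 = 3.0344 (%²).
σ_p = √3.0344 = 1.742%.
At 97.5%, z = 1.960.
VaR = 1.960 × 1.742% = 3.414%; on $300,000,000 that is $10,242,000.

$10,240,000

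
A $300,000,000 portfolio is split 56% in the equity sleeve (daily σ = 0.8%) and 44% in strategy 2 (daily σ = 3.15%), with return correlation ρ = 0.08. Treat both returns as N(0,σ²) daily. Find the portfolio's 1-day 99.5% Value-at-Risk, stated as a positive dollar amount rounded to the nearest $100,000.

$11,500,000

σ_p² = 0.56²·0.8² + 0.44²·3.15² + 2·0.08·0.56·0.44·0.8·3.15 = 2.2210 (%²).
σ_p = √2.2210 = 1.490%.
At 99.5%, z = 2.576.
VaR = 2.576 × 1.490% = 3.838%; on $300,000,000 that is $11,514,000.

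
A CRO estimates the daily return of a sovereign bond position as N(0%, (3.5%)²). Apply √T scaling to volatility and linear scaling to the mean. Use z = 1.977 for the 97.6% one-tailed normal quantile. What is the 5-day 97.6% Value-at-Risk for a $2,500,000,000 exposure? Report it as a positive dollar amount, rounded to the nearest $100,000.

σ_{5d} = 3.5% × √5 = 7.826%.
VaR = 1.977 × 7.826% = 15.472%.
On $2,500,000,000: 0.15472 × $2,500,000,000 = $386,800,000.

$386,800,000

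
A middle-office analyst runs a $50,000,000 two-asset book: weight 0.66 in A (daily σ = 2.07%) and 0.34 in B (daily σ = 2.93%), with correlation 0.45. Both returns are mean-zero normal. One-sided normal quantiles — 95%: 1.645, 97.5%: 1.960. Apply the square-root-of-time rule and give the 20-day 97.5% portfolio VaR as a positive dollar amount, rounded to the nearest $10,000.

σ_p = √(0.66²·2.07² + 0.34²·2.93² + 2·0.45·0.66·0.34·2.07·2.93) = 2.021%.
σ_{20d} = 2.021% × √20 = 9.038%.
VaR = 1.960 × 9.038% = 17.714%; on $50,000,000 that is $8,857,000.

$8,860,000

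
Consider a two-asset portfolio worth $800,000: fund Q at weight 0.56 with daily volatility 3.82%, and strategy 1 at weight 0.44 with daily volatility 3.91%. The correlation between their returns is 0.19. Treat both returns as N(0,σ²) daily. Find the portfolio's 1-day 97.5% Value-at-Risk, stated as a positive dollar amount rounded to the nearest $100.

$46,900

σ_p² = 0.56²·3.82² + 0.44²·3.91² + 2·0.19·0.56·0.44·3.82·3.91 = 8.9345 (%²).
σ_p = √8.9345 = 2.989%.
At 97.5%, z = 1.960.
VaR = 1.960 × 2.989% = 5.858%; on $800,000 that is $46,864.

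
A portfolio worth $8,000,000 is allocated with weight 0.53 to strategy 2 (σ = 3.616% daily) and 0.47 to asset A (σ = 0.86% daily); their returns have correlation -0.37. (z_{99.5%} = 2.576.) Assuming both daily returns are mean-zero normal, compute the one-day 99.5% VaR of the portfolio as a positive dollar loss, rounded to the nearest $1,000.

$372,000

σ_p² = 0.53²·3.616² + 0.47²·0.86² + 2·-0.37·0.53·0.47·3.616·0.86 = 3.2630 (%²).
σ_p = √3.2630 = 1.806%.
VaR = 2.576 × 1.806% = 4.652%; on $8,000,000 that is $372,160.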